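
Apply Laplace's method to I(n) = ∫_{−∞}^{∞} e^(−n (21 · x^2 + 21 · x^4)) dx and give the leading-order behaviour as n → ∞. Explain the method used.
I(n) ~ sqrt(π/(21n))

φ(x) = 21 · x^2 + 21 · x^4 has its unique global minimum at x* = 0 (since φ'(x) = 42x + 84x^3 = 0 only at x = 0 for real x with both coefficients positive, and φ → ∞ as |x| → ∞). At x* = 0, φ(0) = 0 and φ''(0) = 42. Laplace's method then gives
  I(n) ~ sqrt(2π / (n · φ''(0))) · e^(−n φ(0)) = sqrt(2π / (42n)) = sqrt(π/(21n)).
The 21 · x^4 term contributes only at subleading order (an O(1/n) relative correction).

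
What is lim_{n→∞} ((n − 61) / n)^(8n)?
lim = e^(−488)

Rewrite as (1 − 61/n)^(8n). By the standard limit (1 + x/n)^n → e^x, we have (1 − 61/n)^n → e^(−61), and raising to the 8th power gives e^(−488).
More precisely, ln[(1 − 61/n)^(8n)] = 8n · ln(1 − 61/n) = 8n · (-61/n + O(1/n^2)) = -488 + O(1/n) → -488.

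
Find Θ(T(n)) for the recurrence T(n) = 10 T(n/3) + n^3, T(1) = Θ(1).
T(n) = Θ(n^3)

log_3 10 ≈ 2.096. f(n) = n^3 dominates n^(log_3 10) since 3 > 2.096, and the regularity condition a·f(n/b) = 10·(n/3)^3 = (10/27)·n^3 ≤ c·f(n) holds with c = 10/27 ≈ 0.37 < 1. So this is Case 3: T(n) = Θ(f(n)) = Θ(n^3).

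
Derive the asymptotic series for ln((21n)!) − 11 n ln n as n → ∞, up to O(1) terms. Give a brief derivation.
ln((21n)!) − 11 n ln n = 10 n ln n + 21(ln 21 − 1) n + (1/2) ln(2π·21n) + O(1/n)

Stirling: ln((21n)!) = 21n ln(21n) − 21n + (1/2) ln(2π·21n) + O(1/n).
Expand 21n ln(21n) = 21n (ln n + ln 21) = 21n ln n + 21n ln 21.
Subtract 11n ln n: leading term is (21 − 11) n ln n = 10 n ln n. The next term is 21n ln 21 − 21n = 21(ln 21 − 1) n. Then the (1/2) ln(2π·21n) correction.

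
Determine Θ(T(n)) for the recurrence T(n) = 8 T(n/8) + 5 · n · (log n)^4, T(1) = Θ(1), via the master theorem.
T(n) = Θ(n · (log n)^5)

Here log_8 8 = 1 and f(n) = 5 · n · (log n)^4 = Θ(n^(log_8 8) · (log n)^4). This is the extended Case 2 of the master theorem (f matches the critical exponent up to log factors), giving T(n) = Θ(n^(log_8 8) · (log n)^(4+1)) = Θ(n · (log n)^5).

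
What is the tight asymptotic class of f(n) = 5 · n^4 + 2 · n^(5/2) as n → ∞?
f(n) ∈ Θ(n^4)

Compare the terms by growth order. For large n, n^a · (log n)^b dominates n^a' · (log n)^b' iff a > a', or (a = a' and b > b'). Ranking the 2 terms shows the dominant one is 5 · n^4. Hence f(n) ∈ Θ(n^4).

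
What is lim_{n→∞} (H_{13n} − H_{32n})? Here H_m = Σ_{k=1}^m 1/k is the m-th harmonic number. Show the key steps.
lim = ln(13/32)

Euler-Maclaurin gives H_m = ln m + γ + 1/(2m) + O(1/m^2). The γ and O(1/m) terms cancel in the difference:
  H_{13n} − H_{32n} = ln(13n) − ln(32n) + O(1/n) = ln(13/32) + O(1/n).
Hence the limit is ln(13/32).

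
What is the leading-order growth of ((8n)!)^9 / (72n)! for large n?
((8n)!)^9/(72n)! ~ ((2π·8n)^(8/2) / 3) · 9^(−9·8n)  →  0

Write N = 8n. Stirling: N! ~ sqrt(2π N)(N/e)^N and (9N)! ~ sqrt(2π·9N)·(9N/e)^(9N).
  (N!)^9/(9N)! ~ (2π N)^(9/2) (N/e)^(9N) / [sqrt(2π·9N) (9N/e)^(9N)]
     = (2π N)^(9/2) / sqrt(2π·9N) · (N/(9N))^(9N)
     = (2π N)^((9−1)/2) / 3 · 9^(−9N).
Since 9^9 > 1, the factor 9^(−9N) decays exponentially, so the ratio → 0. Substituting N = 8n gives the stated form.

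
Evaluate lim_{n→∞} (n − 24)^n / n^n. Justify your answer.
lim = e^(−24)

Rewrite as (1 − 24/n)^(n). By the standard limit (1 + x/n)^n → e^x, we have (1 − 24/n)^n → e^(−24), and raising to the 1st power gives e^(−24).
More precisely, ln[(1 − 24/n)^(n)] = n · ln(1 − 24/n) = n · (-24/n + O(1/n^2)) = -24 + O(1/n) → -24.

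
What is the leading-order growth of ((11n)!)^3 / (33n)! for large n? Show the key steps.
((11n)!)^3/(33n)! ~ ((2π·11n)^(2/2) / sqrt(3)) · 3^(−3·11n)  →  0

Write N = 11n. Stirling: N! ~ sqrt(2π N)(N/e)^N and (3N)! ~ sqrt(2π·3N)·(3N/e)^(3N).
  (N!)^3/(3N)! ~ (2π N)^(3/2) (N/e)^(3N) / [sqrt(2π·3N) (3N/e)^(3N)]
     = (2π N)^(3/2) / sqrt(2π·3N) · (N/(3N))^(3N)
     = (2π N)^((3−1)/2) / sqrt(3) · 3^(−3N).
Since 3^3 > 1, the factor 3^(−3N) decays exponentially, so the ratio → 0. Substituting N = 11n gives the stated form.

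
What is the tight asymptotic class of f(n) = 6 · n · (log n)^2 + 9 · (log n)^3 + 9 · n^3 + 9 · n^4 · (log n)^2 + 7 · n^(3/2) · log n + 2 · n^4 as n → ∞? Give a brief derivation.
f(n) ∈ Θ(n^4 · (log n)^2)

Compare the terms by growth order. For large n, n^a · (log n)^b dominates n^a' · (log n)^b' iff a > a', or (a = a' and b > b'). Ranking the 6 terms shows the dominant one is 9 · n^4 · (log n)^2. Hence f(n) ∈ Θ(n^4 · (log n)^2).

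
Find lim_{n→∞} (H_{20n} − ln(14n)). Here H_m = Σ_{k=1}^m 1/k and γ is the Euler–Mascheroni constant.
lim = ln(10/7) + γ

By Euler-Maclaurin, H_m = ln m + γ + O(1/m). So
  H_{20n} − ln(14n) = ln(20n) + γ − ln(14n) + O(1/n)
                       = ln(20/14) + γ + O(1/n).
Hence the limit is ln(20/14) + γ (= ln(10/7)).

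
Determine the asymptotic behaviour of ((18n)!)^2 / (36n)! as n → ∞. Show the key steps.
((18n)!)^2/(36n)! ~ ((2π·18n)^(1/2) / sqrt(2)) · 2^(−2·18n)  →  0

Write N = 18n. Stirling: N! ~ sqrt(2π N)(N/e)^N and (2N)! ~ sqrt(2π·2N)·(2N/e)^(2N).
  (N!)^2/(2N)! ~ (2π N)^(2/2) (N/e)^(2N) / [sqrt(2π·2N) (2N/e)^(2N)]
     = (2π N)^(2/2) / sqrt(2π·2N) · (N/(2N))^(2N)
     = (2π N)^((2−1)/2) / sqrt(2) · 2^(−2N).
Since 2^2 > 1, the factor 2^(−2N) decays exponentially, so the ratio → 0. Substituting N = 18n gives the stated form.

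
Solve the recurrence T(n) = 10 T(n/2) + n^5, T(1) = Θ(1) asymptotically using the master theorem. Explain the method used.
T(n) = Θ(n^5)

log_2 10 ≈ 3.322. f(n) = n^5 dominates n^(log_2 10) since 5 > 3.322, and the regularity condition a·f(n/b) = 10·(n/2)^5 = (10/32)·n^5 ≤ c·f(n) holds with c = 10/32 ≈ 0.312 < 1. So this is Case 3: T(n) = Θ(f(n)) = Θ(n^5).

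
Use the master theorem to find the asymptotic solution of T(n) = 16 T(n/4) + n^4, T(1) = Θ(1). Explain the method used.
T(n) = Θ(n^4)

log_4 16 ≈ 2.000. f(n) = n^4 dominates n^(log_4 16) since 4 > 2.000, and the regularity condition a·f(n/b) = 16·(n/4)^4 = (16/256)·n^4 ≤ c·f(n) holds with c = 16/256 ≈ 0.0625 < 1. So this is Case 3: T(n) = Θ(f(n)) = Θ(n^4).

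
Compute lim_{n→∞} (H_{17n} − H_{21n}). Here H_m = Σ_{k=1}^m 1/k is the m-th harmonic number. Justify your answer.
lim = ln(17/21)

Euler-Maclaurin gives H_m = ln m + γ + 1/(2m) + O(1/m^2). The γ and O(1/m) terms cancel in the difference:
  H_{17n} − H_{21n} = ln(17n) − ln(21n) + O(1/n) = ln(17/21) + O(1/n).
Hence the limit is ln(17/21).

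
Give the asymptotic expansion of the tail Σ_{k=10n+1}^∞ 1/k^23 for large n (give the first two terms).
Σ_{k>10n} 1/k^23 = 1/(22 · (10n)^22) − 1/(2 · (10n)^23) + O(1/(10n)^24)

Compare to the integral: ∫_{10n}^∞ x^(−23) dx = [−x^(−22)/22]_{10n}^∞ = 1/((23−1)·(10n)^22). The Euler-Maclaurin correction adds −f(10n)/2 = −1/(2·(10n)^23). Euler-Maclaurin then gives
  Σ_{k>10n} 1/k^23 = ∫_{10n}^∞ dx/x^23 − 1/(2·(10n)^23) + O(1/(10n)^24).
(Equivalently this is ζ(23) − Σ_{k≤10n} 1/k^23.)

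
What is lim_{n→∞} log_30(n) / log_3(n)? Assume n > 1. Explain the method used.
lim = ln(3) / ln(30) = log_30(3)

Change of base: log_30(n) = ln n / ln 30 and log_3(n) = ln n / ln 3. The ratio is (ln n / ln 30) · (ln 3 / ln n) = ln 3 / ln 30, a constant independent of n. So the limit is ln 3 / ln 30 = log_30(3).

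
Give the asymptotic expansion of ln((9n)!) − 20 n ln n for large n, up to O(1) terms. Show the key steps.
ln((9n)!) − 20 n ln n = −11 n ln n + 9(ln 9 − 1) n + (1/2) ln(2π·9n) + O(1/n)

Stirling: ln((9n)!) = 9n ln(9n) − 9n + (1/2) ln(2π·9n) + O(1/n).
Expand 9n ln(9n) = 9n (ln n + ln 9) = 9n ln n + 9n ln 9.
Subtract 20n ln n: leading term is (9 − 20) n ln n = −11 n ln n. The next term is 9n ln 9 − 9n = 9(ln 9 − 1) n. Then the (1/2) ln(2π·9n) correction.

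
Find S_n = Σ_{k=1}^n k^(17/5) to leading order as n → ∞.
S_n ~ (5/22) · n^(22/5)

Integral comparison: Σ_{k=1}^n k^(17/5) = ∫_0^n x^(17/5) dx + O(n^(17/5)). The integral is n^(1 + 17/5) / (1 + 17/5) = n^((17+5)/5) / ((17+5)/5) = (5/22) · n^(22/5).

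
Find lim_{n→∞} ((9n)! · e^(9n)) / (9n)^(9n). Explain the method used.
lim = ∞

Stirling: (9n)! ~ sqrt(2π·9n) · (9n/e)^(9n). Hence
  (9n)! · e^(9n) / (9n)^(9n) ~ sqrt(2π·9n) = sqrt(2π·9) · sqrt(n) → ∞.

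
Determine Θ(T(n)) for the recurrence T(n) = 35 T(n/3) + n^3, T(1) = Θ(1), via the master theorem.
T(n) = Θ(n^(log_3 35))

Master theorem: compare f(n) = n^3 to n^(log_3 35) where log_3 35 ≈ 3.236. Since 3 < log_3 35, we have f(n) = O(n^(log_3 35 − ε)) for some ε > 0 — Case 1. Hence T(n) = Θ(n^(log_3 35)).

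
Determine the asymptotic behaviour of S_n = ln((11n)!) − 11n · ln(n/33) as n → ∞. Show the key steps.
S_n ~ 11n · (ln 363 − 1) + O(ln n)

Stirling: ln((11n)!) = 11n ln(11n) − 11n + O(ln n).
  S_n = 11n ln(11n) − 11n − 11n ln(n/33) + O(ln n)
      = 11n ln(11n) − 11n ln n + 11n ln 33 − 11n + O(ln n)
      = 11n ln 11 + 11n ln 33 − 11n + O(ln n)
      = 11n (ln 363 − 1) + O(ln n).
Numerically ln(363) − 1 ≈ 4.8944.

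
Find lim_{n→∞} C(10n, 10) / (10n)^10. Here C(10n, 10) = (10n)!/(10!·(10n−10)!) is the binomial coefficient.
lim = 1/10! = 1/3628800

With N = 10n → ∞: C(N, 10) / N^10 = [N(N−1)…(N−9)] / (10! · N^10) = (1/10!) · 1 · (1 − 1/(10n)) · … · (1 − 9/(10n)). Each factor → 1 as N → ∞, so the limit is 1/10! = 1/3628800.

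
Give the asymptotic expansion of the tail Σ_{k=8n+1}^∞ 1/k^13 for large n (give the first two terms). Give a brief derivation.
Σ_{k>8n} 1/k^13 = 1/(12 · (8n)^12) − 1/(2 · (8n)^13) + O(1/(8n)^14)

Compare to the integral: ∫_{8n}^∞ x^(−13) dx = [−x^(−12)/12]_{8n}^∞ = 1/((13−1)·(8n)^12). The Euler-Maclaurin correction adds −f(8n)/2 = −1/(2·(8n)^13). Euler-Maclaurin then gives
  Σ_{k>8n} 1/k^13 = ∫_{8n}^∞ dx/x^13 − 1/(2·(8n)^13) + O(1/(8n)^14).
(Equivalently this is ζ(13) − Σ_{k≤8n} 1/k^13.)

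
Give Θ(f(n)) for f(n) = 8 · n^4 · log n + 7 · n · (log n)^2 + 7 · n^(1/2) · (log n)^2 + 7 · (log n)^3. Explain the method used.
f(n) ∈ Θ(n^4 · log n)

Compare the terms by growth order. For large n, n^a · (log n)^b dominates n^a' · (log n)^b' iff a > a', or (a = a' and b > b'). Ranking the 4 terms shows the dominant one is 8 · n^4 · log n. Hence f(n) ∈ Θ(n^4 · log n).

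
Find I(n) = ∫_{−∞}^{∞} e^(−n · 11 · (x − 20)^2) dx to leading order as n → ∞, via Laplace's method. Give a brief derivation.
I(n) = sqrt(π/(11n))

Here φ(x) = 11 · (x − 20)^2 has its unique minimum at x* = 20 with φ(x*) = 0 and φ''(x*) = 22. Laplace's method gives
  I(n) ~ e^(−n φ(x*)) · sqrt(2π / (n · φ''(x*))) = sqrt(2π / (22n)) = sqrt(π/(11n)).
This is exact: substituting u = (x − 20)·sqrt(11n) gives I(n) = (1/sqrt(11n)) ∫_{−∞}^{∞} e^(−u^2) du = sqrt(π/(11n)).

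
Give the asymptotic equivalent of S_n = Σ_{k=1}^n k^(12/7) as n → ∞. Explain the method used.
S_n ~ (7/19) · n^(19/7)

Integral comparison: Σ_{k=1}^n k^(12/7) = ∫_0^n x^(12/7) dx + O(n^(12/7)). The integral is n^(1 + 12/7) / (1 + 12/7) = n^((12+7)/7) / ((12+7)/7) = (7/19) · n^(19/7).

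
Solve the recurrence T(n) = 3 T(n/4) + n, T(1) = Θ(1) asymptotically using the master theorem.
T(n) = Θ(n)

log_4 3 ≈ 0.792. f(n) = n dominates n^(log_4 3) since 1 > 0.792, and the regularity condition a·f(n/b) = 3·(n/4)^1 = (3/4)·n ≤ c·f(n) holds with c = 3/4 ≈ 0.75 < 1. So this is Case 3: T(n) = Θ(f(n)) = Θ(n).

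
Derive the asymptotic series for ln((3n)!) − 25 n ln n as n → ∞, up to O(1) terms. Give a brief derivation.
ln((3n)!) − 25 n ln n = −22 n ln n + 3(ln 3 − 1) n + (1/2) ln(2π·3n) + O(1/n)

Stirling: ln((3n)!) = 3n ln(3n) − 3n + (1/2) ln(2π·3n) + O(1/n).
Expand 3n ln(3n) = 3n (ln n + ln 3) = 3n ln n + 3n ln 3.
Subtract 25n ln n: leading term is (3 − 25) n ln n = −22 n ln n. The next term is 3n ln 3 − 3n = 3(ln 3 − 1) n. Then the (1/2) ln(2π·3n) correction.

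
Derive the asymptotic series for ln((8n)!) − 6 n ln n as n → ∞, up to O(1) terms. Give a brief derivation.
ln((8n)!) − 6 n ln n = 2 n ln n + 8(ln 8 − 1) n + (1/2) ln(2π·8n) + O(1/n)

Stirling: ln((8n)!) = 8n ln(8n) − 8n + (1/2) ln(2π·8n) + O(1/n).
Expand 8n ln(8n) = 8n (ln n + ln 8) = 8n ln n + 8n ln 8.
Subtract 6n ln n: leading term is (8 − 6) n ln n = 2 n ln n. The next term is 8n ln 8 − 8n = 8(ln 8 − 1) n. Then the (1/2) ln(2π·8n) correction.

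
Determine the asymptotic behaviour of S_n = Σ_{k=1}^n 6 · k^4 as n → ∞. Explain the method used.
S_n ~ 6 · n^5 / 5

By integral comparison (Euler-Maclaurin), Σ_{k=1}^n 6 · k^4 = 6 · ∫_0^n x^4 dx + O(n^4) = 6 · n^5/5 + O(n^4). (Equivalently, Faulhaber's formula gives the same leading term.)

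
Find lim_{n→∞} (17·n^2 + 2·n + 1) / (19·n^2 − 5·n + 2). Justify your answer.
lim = 17/19

For large n the leading n^2 terms dominate both numerator and denominator. Dividing top and bottom by n^2, every other term tends to 0, leaving 17/19.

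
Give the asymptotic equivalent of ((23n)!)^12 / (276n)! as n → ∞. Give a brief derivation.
((23n)!)^12/(276n)! ~ ((2π·23n)^(11/2) / sqrt(12)) · 12^(−12·23n)  →  0

Write N = 23n. Stirling: N! ~ sqrt(2π N)(N/e)^N and (12N)! ~ sqrt(2π·12N)·(12N/e)^(12N).
  (N!)^12/(12N)! ~ (2π N)^(12/2) (N/e)^(12N) / [sqrt(2π·12N) (12N/e)^(12N)]
     = (2π N)^(12/2) / sqrt(2π·12N) · (N/(12N))^(12N)
     = (2π N)^((12−1)/2) / sqrt(12) · 12^(−12N).
Since 12^12 > 1, the factor 12^(−12N) decays exponentially, so the ratio → 0. Substituting N = 23n gives the stated form.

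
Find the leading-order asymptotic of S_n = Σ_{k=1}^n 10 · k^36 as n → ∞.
S_n ~ 10 · n^37 / 37

By integral comparison (Euler-Maclaurin), Σ_{k=1}^n 10 · k^36 = 10 · ∫_0^n x^36 dx + O(n^36) = 10 · n^37/37 + O(n^36). (Equivalently, Faulhaber's formula gives the same leading term.)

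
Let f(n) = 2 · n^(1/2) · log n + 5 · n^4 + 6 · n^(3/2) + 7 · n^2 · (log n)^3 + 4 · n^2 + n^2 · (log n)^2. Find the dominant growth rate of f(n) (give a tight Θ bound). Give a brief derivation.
f(n) ∈ Θ(n^4)

Compare the terms by growth order. For large n, n^a · (log n)^b dominates n^a' · (log n)^b' iff a > a', or (a = a' and b > b'). Ranking the 6 terms shows the dominant one is 5 · n^4. Hence f(n) ∈ Θ(n^4).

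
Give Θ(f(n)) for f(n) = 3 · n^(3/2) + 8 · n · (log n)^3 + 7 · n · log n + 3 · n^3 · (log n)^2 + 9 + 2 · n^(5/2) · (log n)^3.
f(n) ∈ Θ(n^3 · (log n)^2)

Compare the terms by growth order. For large n, n^a · (log n)^b dominates n^a' · (log n)^b' iff a > a', or (a = a' and b > b'). Ranking the 6 terms shows the dominant one is 3 · n^3 · (log n)^2. Hence f(n) ∈ Θ(n^3 · (log n)^2).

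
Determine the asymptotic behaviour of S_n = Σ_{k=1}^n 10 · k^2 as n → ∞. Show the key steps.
S_n ~ 10 · n^3 / 3

By integral comparison (Euler-Maclaurin), Σ_{k=1}^n 10 · k^2 = 10 · ∫_0^n x^2 dx + O(n^2) = 10 · n^3/3 + O(n^2). (Equivalently, Faulhaber's formula gives the same leading term.)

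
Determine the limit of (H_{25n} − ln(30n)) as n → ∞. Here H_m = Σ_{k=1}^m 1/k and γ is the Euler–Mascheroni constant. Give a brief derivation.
lim = ln(5/6) + γ

By Euler-Maclaurin, H_m = ln m + γ + O(1/m). So
  H_{25n} − ln(30n) = ln(25n) + γ − ln(30n) + O(1/n)
                       = ln(25/30) + γ + O(1/n).
Hence the limit is ln(25/30) + γ (= ln(5/6)).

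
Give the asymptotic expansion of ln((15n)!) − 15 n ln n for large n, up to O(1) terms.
ln((15n)!) − 15 n ln n = 15(ln 15 − 1) n + (1/2) ln(2π·15n) + O(1/n)

Stirling: ln((15n)!) = 15n ln(15n) − 15n + (1/2) ln(2π·15n) + O(1/n).
Since 15n ln(15n) = 15n ln n + 15n ln 15, subtracting 15n ln n cancels the n ln n term exactly. What remains is 15(ln 15 − 1) n + (1/2) ln(2π·15n) + O(1/n).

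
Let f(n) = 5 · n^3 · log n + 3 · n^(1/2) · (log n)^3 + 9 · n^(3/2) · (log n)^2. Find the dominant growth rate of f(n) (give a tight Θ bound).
f(n) ∈ Θ(n^3 · log n)

Compare the terms by growth order. For large n, n^a · (log n)^b dominates n^a' · (log n)^b' iff a > a', or (a = a' and b > b'). Ranking the 3 terms shows the dominant one is 5 · n^3 · log n. Hence f(n) ∈ Θ(n^3 · log n).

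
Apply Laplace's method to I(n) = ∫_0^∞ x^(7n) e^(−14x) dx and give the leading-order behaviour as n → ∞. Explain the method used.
I(n) ~ (sqrt(2π·7n) / 14) · (7n/(14e))^(7n)

Write the integrand as exp(7n ln x − 14x) and set f(x) = 7n ln x − 14x. Then f'(x) = 7n/x − 14 = 0 at x* = 7n/14, and f''(x*) = −7n/x*^2 = −14^2/(7n). Laplace's method (interior maximum) gives
  I(n) ~ e^(f(x*)) · sqrt(2π / |f''(x*)|)
        = exp(7n ln(7n/14) − 7n) · sqrt(2π · 7n / 14^2)
        = (7n/14)^(7n) e^(−7n) · sqrt(2π·7n) / 14
        = (sqrt(2π·7n) / 14) · (7n/(14e))^(7n).
This matches Γ(7n+1)/14^(7n+1) with Stirling applied to Γ.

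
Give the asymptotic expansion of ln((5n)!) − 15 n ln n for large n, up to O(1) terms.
ln((5n)!) − 15 n ln n = −10 n ln n + 5(ln 5 − 1) n + (1/2) ln(2π·5n) + O(1/n)

Stirling: ln((5n)!) = 5n ln(5n) − 5n + (1/2) ln(2π·5n) + O(1/n).
Expand 5n ln(5n) = 5n (ln n + ln 5) = 5n ln n + 5n ln 5.
Subtract 15n ln n: leading term is (5 − 15) n ln n = −10 n ln n. The next term is 5n ln 5 − 5n = 5(ln 5 − 1) n. Then the (1/2) ln(2π·5n) correction.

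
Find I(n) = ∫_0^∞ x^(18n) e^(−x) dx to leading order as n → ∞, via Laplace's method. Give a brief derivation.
I(n) ~ sqrt(2π·18n) · (18n/e)^(18n)

Write the integrand as exp(18n ln x − x) and set f(x) = 18n ln x − x. Then f'(x) = 18n/x − 1 = 0 at x* = 18n, and f''(x*) = −18n/x*^2 = −1/(18n). Laplace's method (interior maximum) gives
  I(n) ~ e^(f(x*)) · sqrt(2π / |f''(x*)|)
        = exp(18n ln(18n) − 18n) · sqrt(2π · 18n)
        = (18n)^(18n) e^(−18n) · sqrt(2π·18n)
        = sqrt(2π·18n) · (18n/e)^(18n).
This matches Γ(18n+1) with Stirling applied to Γ.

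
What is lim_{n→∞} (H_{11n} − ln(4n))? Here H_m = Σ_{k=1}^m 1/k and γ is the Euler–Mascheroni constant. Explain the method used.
lim = ln(11/4) + γ

By Euler-Maclaurin, H_m = ln m + γ + O(1/m). So
  H_{11n} − ln(4n) = ln(11n) + γ − ln(4n) + O(1/n)
                       = ln(11/4) + γ + O(1/n).
Hence the limit is ln(11/4) + γ.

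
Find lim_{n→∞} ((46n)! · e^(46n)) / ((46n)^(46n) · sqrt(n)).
lim = sqrt(2π·46)

Stirling: (46n)! ~ sqrt(2π·46n) · (46n/e)^(46n). Hence
  (46n)! · e^(46n) / (46n)^(46n) ~ sqrt(2π·46n).
Dividing by sqrt(n): sqrt(2π·46n) / sqrt(n) = sqrt(2π·46) · n^((1−1)/2), so the limit is sqrt(2π·46).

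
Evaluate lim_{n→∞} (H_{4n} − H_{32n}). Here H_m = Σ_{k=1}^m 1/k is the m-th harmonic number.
lim = ln(4/32) = −ln 8

Euler-Maclaurin gives H_m = ln m + γ + 1/(2m) + O(1/m^2). The γ and O(1/m) terms cancel in the difference:
  H_{4n} − H_{32n} = ln(4n) − ln(32n) + O(1/n) = ln(4/32) + O(1/n).
Hence the limit is ln(4/32) = −ln 8.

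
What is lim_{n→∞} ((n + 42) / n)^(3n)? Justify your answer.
lim = e^126

Rewrite as (1 + 42/n)^(3n). By the standard limit (1 + x/n)^n → e^x, we have (1 + 42/n)^n → e^42, and raising to the 3rd power gives e^126.
More precisely, ln[(1 + 42/n)^(3n)] = 3n · ln(1 + 42/n) = 3n · (42/n + O(1/n^2)) = 126 + O(1/n) → 126.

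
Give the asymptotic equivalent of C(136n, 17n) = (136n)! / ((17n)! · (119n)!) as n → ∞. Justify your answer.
C(136n, 17n) ~ (16777216/823543)^(17n) · sqrt(4/(7π·17n))

Write N = 17n. Apply Stirling to each factorial:
  (8N)! ~ sqrt(2π·8N) · (8N/e)^(8N),
  N! ~ sqrt(2π N) · (N/e)^N,
  (7N)! ~ sqrt(2π·7N) · (7N/e)^(7N).
The exponential factors combine to (8N)^(8N) / (N^N · (7N)^(7N)) = 8^(8N)/7^(7N) = (8^8/7^7)^N = (16777216/823543)^N.
The square-root prefactors combine to sqrt(2π·8N) / (sqrt(2π N)·sqrt(2π·7N)) = sqrt(8 / (2π·7·N)) = sqrt(4/(7π·17n)).
Substituting N = 17n: C(136n, 17n) ~ (16777216/823543)^(17n) · sqrt(4/(7π·17n)).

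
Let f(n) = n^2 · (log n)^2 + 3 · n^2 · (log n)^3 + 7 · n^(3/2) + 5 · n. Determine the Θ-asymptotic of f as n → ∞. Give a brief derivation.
f(n) ∈ Θ(n^2 · (log n)^3)

Compare the terms by growth order. For large n, n^a · (log n)^b dominates n^a' · (log n)^b' iff a > a', or (a = a' and b > b'). Ranking the 4 terms shows the dominant one is 3 · n^2 · (log n)^3. Hence f(n) ∈ Θ(n^2 · (log n)^3).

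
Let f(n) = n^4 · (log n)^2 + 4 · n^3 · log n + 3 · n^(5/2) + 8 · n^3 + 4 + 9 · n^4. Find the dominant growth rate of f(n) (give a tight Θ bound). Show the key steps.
f(n) ∈ Θ(n^4 · (log n)^2)

Compare the terms by growth order. For large n, n^a · (log n)^b dominates n^a' · (log n)^b' iff a > a', or (a = a' and b > b'). Ranking the 6 terms shows the dominant one is n^4 · (log n)^2. Hence f(n) ∈ Θ(n^4 · (log n)^2).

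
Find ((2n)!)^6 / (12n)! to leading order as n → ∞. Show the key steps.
((2n)!)^6/(12n)! ~ ((2π·2n)^(5/2) / sqrt(6)) · 6^(−6·2n)  →  0

Write N = 2n. Stirling: N! ~ sqrt(2π N)(N/e)^N and (6N)! ~ sqrt(2π·6N)·(6N/e)^(6N).
  (N!)^6/(6N)! ~ (2π N)^(6/2) (N/e)^(6N) / [sqrt(2π·6N) (6N/e)^(6N)]
     = (2π N)^(6/2) / sqrt(2π·6N) · (N/(6N))^(6N)
     = (2π N)^((6−1)/2) / sqrt(6) · 6^(−6N).
Since 6^6 > 1, the factor 6^(−6N) decays exponentially, so the ratio → 0. Substituting N = 2n gives the stated form.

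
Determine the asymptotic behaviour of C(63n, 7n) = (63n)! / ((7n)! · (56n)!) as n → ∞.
C(63n, 7n) ~ (387420489/16777216)^(7n) · sqrt(9/(16π·7n))

Write N = 7n. Apply Stirling to each factorial:
  (9N)! ~ sqrt(2π·9N) · (9N/e)^(9N),
  N! ~ sqrt(2π N) · (N/e)^N,
  (8N)! ~ sqrt(2π·8N) · (8N/e)^(8N).
The exponential factors combine to (9N)^(9N) / (N^N · (8N)^(8N)) = 9^(9N)/8^(8N) = (9^9/8^8)^N = (387420489/16777216)^N.
The square-root prefactors combine to sqrt(2π·9N) / (sqrt(2π N)·sqrt(2π·8N)) = sqrt(9 / (2π·8·N)) = sqrt(9/(16π·7n)).
Substituting N = 7n: C(63n, 7n) ~ (387420489/16777216)^(7n) · sqrt(9/(16π·7n)).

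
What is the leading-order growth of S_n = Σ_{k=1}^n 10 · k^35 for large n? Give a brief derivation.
S_n ~ 5 · n^36 / 18

By integral comparison (Euler-Maclaurin), Σ_{k=1}^n 10 · k^35 = 10 · ∫_0^n x^35 dx + O(n^35) = 10 · n^36/36 = 5 · n^36 / 18 + O(n^35). (Equivalently, Faulhaber's formula gives the same leading term.)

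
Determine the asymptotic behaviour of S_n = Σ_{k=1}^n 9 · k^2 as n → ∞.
S_n ~ 3 · n^3

By integral comparison (Euler-Maclaurin), Σ_{k=1}^n 9 · k^2 = 9 · ∫_0^n x^2 dx + O(n^2) = 9 · n^3/3 = 3 · n^3 + O(n^2). (Equivalently, Faulhaber's formula gives the same leading term.)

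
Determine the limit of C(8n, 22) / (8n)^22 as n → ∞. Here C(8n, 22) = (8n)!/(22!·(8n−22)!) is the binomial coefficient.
lim = 1/22! = 1/1124000727777607680000

With N = 8n → ∞: C(N, 22) / N^22 = [N(N−1)…(N−21)] / (22! · N^22) = (1/22!) · 1 · (1 − 1/(8n)) · … · (1 − 21/(8n)). Each factor → 1 as N → ∞, so the limit is 1/22! = 1/1124000727777607680000.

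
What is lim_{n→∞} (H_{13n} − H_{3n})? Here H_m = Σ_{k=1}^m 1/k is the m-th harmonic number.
lim = ln(13/3)

Euler-Maclaurin gives H_m = ln m + γ + 1/(2m) + O(1/m^2). The γ and O(1/m) terms cancel in the difference:
  H_{13n} − H_{3n} = ln(13n) − ln(3n) + O(1/n) = ln(13/3) + O(1/n).
Hence the limit is ln(13/3).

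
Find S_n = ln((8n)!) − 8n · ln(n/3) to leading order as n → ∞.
S_n ~ 8n · (ln 24 − 1) + O(ln n)

Stirling: ln((8n)!) = 8n ln(8n) − 8n + O(ln n).
  S_n = 8n ln(8n) − 8n − 8n ln(n/3) + O(ln n)
      = 8n ln(8n) − 8n ln n + 8n ln 3 − 8n + O(ln n)
      = 8n ln 8 + 8n ln 3 − 8n + O(ln n)
      = 8n (ln 24 − 1) + O(ln n).
Numerically ln(24) − 1 ≈ 2.1781.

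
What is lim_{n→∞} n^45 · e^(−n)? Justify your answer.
lim = 0

Exponentials with base > 1 dominate every fixed polynomial: for any fixed c, n^c / e^n → 0 as n → ∞ (e.g. by the ratio test, or since e^n grows faster than any power of n). Hence n^45 · e^(−n) = n^45 / e^n → 0.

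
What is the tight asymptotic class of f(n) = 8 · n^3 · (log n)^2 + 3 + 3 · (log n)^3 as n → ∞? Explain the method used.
f(n) ∈ Θ(n^3 · (log n)^2)

Compare the terms by growth order. For large n, n^a · (log n)^b dominates n^a' · (log n)^b' iff a > a', or (a = a' and b > b'). Ranking the 3 terms shows the dominant one is 8 · n^3 · (log n)^2. Hence f(n) ∈ Θ(n^3 · (log n)^2).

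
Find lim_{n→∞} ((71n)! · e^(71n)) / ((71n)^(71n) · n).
lim = 0

Stirling: (71n)! ~ sqrt(2π·71n) · (71n/e)^(71n). Hence
  (71n)! · e^(71n) / (71n)^(71n) ~ sqrt(2π·71n).
Dividing by n: sqrt(2π·71n) / n = sqrt(2π·71) · n^((1−2)/2), so the expression behaves like sqrt(2π·71) · n^((1−2)/2) → 0.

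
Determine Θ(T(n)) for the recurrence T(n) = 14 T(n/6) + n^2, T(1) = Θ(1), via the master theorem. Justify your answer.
T(n) = Θ(n^2)

log_6 14 ≈ 1.473. f(n) = n^2 dominates n^(log_6 14) since 2 > 1.473, and the regularity condition a·f(n/b) = 14·(n/6)^2 = (14/36)·n^2 ≤ c·f(n) holds with c = 14/36 ≈ 0.389 < 1. So this is Case 3: T(n) = Θ(f(n)) = Θ(n^2).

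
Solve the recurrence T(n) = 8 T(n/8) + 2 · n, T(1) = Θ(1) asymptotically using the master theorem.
T(n) = Θ(n log n)

log_8 8 = 1, and f(n) = 2 · n = Θ(n^(log_8 8)). This is Case 2 of the master theorem: T(n) = Θ(f(n) · log n) = Θ(n log n).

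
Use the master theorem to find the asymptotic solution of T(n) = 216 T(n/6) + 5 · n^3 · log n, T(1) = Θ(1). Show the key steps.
T(n) = Θ(n^3 · (log n)^2)

Here log_6 216 = 3 and f(n) = 5 · n^3 · log n = Θ(n^(log_6 216) · (log n)^1). This is the extended Case 2 of the master theorem (f matches the critical exponent up to log factors), giving T(n) = Θ(n^(log_6 216) · (log n)^(1+1)) = Θ(n^3 · (log n)^2).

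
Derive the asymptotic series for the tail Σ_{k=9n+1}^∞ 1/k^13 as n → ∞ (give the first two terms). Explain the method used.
Σ_{k>9n} 1/k^13 = 1/(12 · (9n)^12) − 1/(2 · (9n)^13) + O(1/(9n)^14)

Compare to the integral: ∫_{9n}^∞ x^(−13) dx = [−x^(−12)/12]_{9n}^∞ = 1/((13−1)·(9n)^12). The Euler-Maclaurin correction adds −f(9n)/2 = −1/(2·(9n)^13). Euler-Maclaurin then gives
  Σ_{k>9n} 1/k^13 = ∫_{9n}^∞ dx/x^13 − 1/(2·(9n)^13) + O(1/(9n)^14).
(Equivalently this is ζ(13) − Σ_{k≤9n} 1/k^13.)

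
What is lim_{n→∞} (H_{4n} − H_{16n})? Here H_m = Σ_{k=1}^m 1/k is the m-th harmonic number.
lim = ln(4/16) = −ln 4

Euler-Maclaurin gives H_m = ln m + γ + 1/(2m) + O(1/m^2). The γ and O(1/m) terms cancel in the difference:
  H_{4n} − H_{16n} = ln(4n) − ln(16n) + O(1/n) = ln(4/16) + O(1/n).
Hence the limit is ln(4/16) = −ln 4.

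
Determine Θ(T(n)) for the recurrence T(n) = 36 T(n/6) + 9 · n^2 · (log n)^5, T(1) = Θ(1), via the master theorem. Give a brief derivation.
T(n) = Θ(n^2 · (log n)^6)

Here log_6 36 = 2 and f(n) = 9 · n^2 · (log n)^5 = Θ(n^(log_6 36) · (log n)^5). This is the extended Case 2 of the master theorem (f matches the critical exponent up to log factors), giving T(n) = Θ(n^(log_6 36) · (log n)^(5+1)) = Θ(n^2 · (log n)^6).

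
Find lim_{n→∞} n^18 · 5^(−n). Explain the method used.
lim = 0

Exponentials with base > 1 dominate every fixed polynomial: for any fixed c, n^c / 5^n → 0 as n → ∞ (e.g. by the ratio test, or by writing 5^n = e^(n ln 5) and noting e^(n ln 5) / n^c → ∞). Hence n^18 · 5^(−n) = n^18 / 5^n → 0.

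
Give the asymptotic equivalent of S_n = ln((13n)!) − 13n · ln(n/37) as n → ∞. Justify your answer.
S_n ~ 13n · (ln 481 − 1) + O(ln n)

Stirling: ln((13n)!) = 13n ln(13n) − 13n + O(ln n).
  S_n = 13n ln(13n) − 13n − 13n ln(n/37) + O(ln n)
      = 13n ln(13n) − 13n ln n + 13n ln 37 − 13n + O(ln n)
      = 13n ln 13 + 13n ln 37 − 13n + O(ln n)
      = 13n (ln 481 − 1) + O(ln n).
Numerically ln(481) − 1 ≈ 5.1759.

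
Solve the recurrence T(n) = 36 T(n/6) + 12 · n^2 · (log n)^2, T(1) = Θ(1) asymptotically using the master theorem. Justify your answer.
T(n) = Θ(n^2 · (log n)^3)

Here log_6 36 = 2 and f(n) = 12 · n^2 · (log n)^2 = Θ(n^(log_6 36) · (log n)^2). This is the extended Case 2 of the master theorem (f matches the critical exponent up to log factors), giving T(n) = Θ(n^(log_6 36) · (log n)^(2+1)) = Θ(n^2 · (log n)^3).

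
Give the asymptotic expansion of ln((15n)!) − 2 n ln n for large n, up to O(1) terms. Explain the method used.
ln((15n)!) − 2 n ln n = 13 n ln n + 15(ln 15 − 1) n + (1/2) ln(2π·15n) + O(1/n)

Stirling: ln((15n)!) = 15n ln(15n) − 15n + (1/2) ln(2π·15n) + O(1/n).
Expand 15n ln(15n) = 15n (ln n + ln 15) = 15n ln n + 15n ln 15.
Subtract 2n ln n: leading term is (15 − 2) n ln n = 13 n ln n. The next term is 15n ln 15 − 15n = 15(ln 15 − 1) n. Then the (1/2) ln(2π·15n) correction.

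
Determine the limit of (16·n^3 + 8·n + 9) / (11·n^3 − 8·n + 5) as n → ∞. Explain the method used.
lim = 16/11

For large n the leading n^3 terms dominate both numerator and denominator. Dividing top and bottom by n^3, every other term tends to 0, leaving 16/11.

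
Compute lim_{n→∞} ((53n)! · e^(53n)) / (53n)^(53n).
lim = ∞

Stirling: (53n)! ~ sqrt(2π·53n) · (53n/e)^(53n). Hence
  (53n)! · e^(53n) / (53n)^(53n) ~ sqrt(2π·53n) = sqrt(2π·53) · sqrt(n) → ∞.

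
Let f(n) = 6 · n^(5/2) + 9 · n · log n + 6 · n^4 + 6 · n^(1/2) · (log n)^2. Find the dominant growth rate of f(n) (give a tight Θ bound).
f(n) ∈ Θ(n^4)

Compare the terms by growth order. For large n, n^a · (log n)^b dominates n^a' · (log n)^b' iff a > a', or (a = a' and b > b'). Ranking the 4 terms shows the dominant one is 6 · n^4. Hence f(n) ∈ Θ(n^4).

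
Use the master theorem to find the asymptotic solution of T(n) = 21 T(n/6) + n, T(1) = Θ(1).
T(n) = Θ(n^(log_6 21))

Master theorem: compare f(n) = n to n^(log_6 21) where log_6 21 ≈ 1.699. Since 1 < log_6 21, we have f(n) = O(n^(log_6 21 − ε)) for some ε > 0 — Case 1. Hence T(n) = Θ(n^(log_6 21)).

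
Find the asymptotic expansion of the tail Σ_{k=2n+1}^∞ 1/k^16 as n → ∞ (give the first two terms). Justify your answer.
Σ_{k>2n} 1/k^16 = 1/(15 · (2n)^15) − 1/(2 · (2n)^16) + O(1/(2n)^17)

Compare to the integral: ∫_{2n}^∞ x^(−16) dx = [−x^(−15)/15]_{2n}^∞ = 1/((16−1)·(2n)^15). The Euler-Maclaurin correction adds −f(2n)/2 = −1/(2·(2n)^16). Euler-Maclaurin then gives
  Σ_{k>2n} 1/k^16 = ∫_{2n}^∞ dx/x^16 − 1/(2·(2n)^16) + O(1/(2n)^17).
(Equivalently this is ζ(16) − Σ_{k≤2n} 1/k^16.)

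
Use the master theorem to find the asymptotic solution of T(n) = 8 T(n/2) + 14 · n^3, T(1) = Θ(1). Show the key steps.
T(n) = Θ(n^3 log n)

log_2 8 = 3, and f(n) = 14 · n^3 = Θ(n^(log_2 8)). This is Case 2 of the master theorem: T(n) = Θ(f(n) · log n) = Θ(n^3 log n).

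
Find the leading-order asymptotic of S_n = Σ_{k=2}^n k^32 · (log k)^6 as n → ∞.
S_n ~ n^33 · (log n)^6 / 33

By integral comparison, S_n = ∫_1^n x^32 · (log x)^6 dx + O(n^32 · (log n)^6). For the integral, the leading term of ∫_1^n x^32 (log x)^6 dx is n^33/33 · (log n)^6 (by repeated integration by parts; each step lowers the log-exponent and produces a relatively O(1/log n) correction). Hence S_n ~ n^33 · (log n)^6 / 33.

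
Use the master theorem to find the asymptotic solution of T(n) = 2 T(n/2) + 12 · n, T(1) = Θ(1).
T(n) = Θ(n log n)

log_2 2 = 1, and f(n) = 12 · n = Θ(n^(log_2 2)). This is Case 2 of the master theorem: T(n) = Θ(f(n) · log n) = Θ(n log n).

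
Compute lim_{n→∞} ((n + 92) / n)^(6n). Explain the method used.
lim = e^552

Rewrite as (1 + 92/n)^(6n). By the standard limit (1 + x/n)^n → e^x, we have (1 + 92/n)^n → e^92, and raising to the 6th power gives e^552.
More precisely, ln[(1 + 92/n)^(6n)] = 6n · ln(1 + 92/n) = 6n · (92/n + O(1/n^2)) = 552 + O(1/n) → 552.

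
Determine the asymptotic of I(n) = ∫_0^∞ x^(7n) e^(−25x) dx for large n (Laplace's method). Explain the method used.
I(n) ~ (sqrt(2π·7n) / 25) · (7n/(25e))^(7n)

Write the integrand as exp(7n ln x − 25x) and set f(x) = 7n ln x − 25x. Then f'(x) = 7n/x − 25 = 0 at x* = 7n/25, and f''(x*) = −7n/x*^2 = −25^2/(7n). Laplace's method (interior maximum) gives
  I(n) ~ e^(f(x*)) · sqrt(2π / |f''(x*)|)
        = exp(7n ln(7n/25) − 7n) · sqrt(2π · 7n / 25^2)
        = (7n/25)^(7n) e^(−7n) · sqrt(2π·7n) / 25
        = (sqrt(2π·7n) / 25) · (7n/(25e))^(7n).
This matches Γ(7n+1)/25^(7n+1) with Stirling applied to Γ.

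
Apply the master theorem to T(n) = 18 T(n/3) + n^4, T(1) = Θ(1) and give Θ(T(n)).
T(n) = Θ(n^4)

log_3 18 ≈ 2.631. f(n) = n^4 dominates n^(log_3 18) since 4 > 2.631, and the regularity condition a·f(n/b) = 18·(n/3)^4 = (18/81)·n^4 ≤ c·f(n) holds with c = 18/81 ≈ 0.222 < 1. So this is Case 3: T(n) = Θ(f(n)) = Θ(n^4).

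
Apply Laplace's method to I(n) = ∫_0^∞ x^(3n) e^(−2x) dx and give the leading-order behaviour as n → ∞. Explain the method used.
I(n) ~ (sqrt(2π·3n) / 2) · (3n/(2e))^(3n)

Write the integrand as exp(3n ln x − 2x) and set f(x) = 3n ln x − 2x. Then f'(x) = 3n/x − 2 = 0 at x* = 3n/2, and f''(x*) = −3n/x*^2 = −2^2/(3n). Laplace's method (interior maximum) gives
  I(n) ~ e^(f(x*)) · sqrt(2π / |f''(x*)|)
        = exp(3n ln(3n/2) − 3n) · sqrt(2π · 3n / 2^2)
        = (3n/2)^(3n) e^(−3n) · sqrt(2π·3n) / 2
        = (sqrt(2π·3n) / 2) · (3n/(2e))^(3n).
This matches Γ(3n+1)/2^(3n+1) with Stirling applied to Γ.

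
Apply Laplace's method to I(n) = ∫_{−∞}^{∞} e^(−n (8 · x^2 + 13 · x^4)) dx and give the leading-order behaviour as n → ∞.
I(n) ~ sqrt(π/(8n))

φ(x) = 8 · x^2 + 13 · x^4 has its unique global minimum at x* = 0 (since φ'(x) = 16x + 52x^3 = 0 only at x = 0 for real x with both coefficients positive, and φ → ∞ as |x| → ∞). At x* = 0, φ(0) = 0 and φ''(0) = 16. Laplace's method then gives
  I(n) ~ sqrt(2π / (n · φ''(0))) · e^(−n φ(0)) = sqrt(2π / (16n)) = sqrt(π/(8n)).
The 13 · x^4 term contributes only at subleading order (an O(1/n) relative correction).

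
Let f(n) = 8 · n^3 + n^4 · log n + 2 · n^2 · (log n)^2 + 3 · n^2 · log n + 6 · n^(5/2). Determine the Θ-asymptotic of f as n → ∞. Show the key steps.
f(n) ∈ Θ(n^4 · log n)

Compare the terms by growth order. For large n, n^a · (log n)^b dominates n^a' · (log n)^b' iff a > a', or (a = a' and b > b'). Ranking the 5 terms shows the dominant one is n^4 · log n. Hence f(n) ∈ Θ(n^4 · log n).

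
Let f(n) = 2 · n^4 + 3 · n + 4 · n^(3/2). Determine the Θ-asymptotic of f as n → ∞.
f(n) ∈ Θ(n^4)

Compare the terms by growth order. For large n, n^a · (log n)^b dominates n^a' · (log n)^b' iff a > a', or (a = a' and b > b'). Ranking the 3 terms shows the dominant one is 2 · n^4. Hence f(n) ∈ Θ(n^4).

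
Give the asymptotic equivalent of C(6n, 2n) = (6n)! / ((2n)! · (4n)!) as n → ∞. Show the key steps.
C(6n, 2n) ~ (27/4)^(2n) · sqrt(3/(4π·2n))

Write N = 2n. Apply Stirling to each factorial:
  (3N)! ~ sqrt(2π·3N) · (3N/e)^(3N),
  N! ~ sqrt(2π N) · (N/e)^N,
  (2N)! ~ sqrt(2π·2N) · (2N/e)^(2N).
The exponential factors combine to (3N)^(3N) / (N^N · (2N)^(2N)) = 3^(3N)/2^(2N) = (3^3/2^2)^N = (27/4)^N.
The square-root prefactors combine to sqrt(2π·3N) / (sqrt(2π N)·sqrt(2π·2N)) = sqrt(3 / (2π·2·N)) = sqrt(3/(4π·2n)).
Substituting N = 2n: C(6n, 2n) ~ (27/4)^(2n) · sqrt(3/(4π·2n)).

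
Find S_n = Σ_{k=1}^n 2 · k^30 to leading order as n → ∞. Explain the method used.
S_n ~ 2 · n^31 / 31

By integral comparison (Euler-Maclaurin), Σ_{k=1}^n 2 · k^30 = 2 · ∫_0^n x^30 dx + O(n^30) = 2 · n^31/31 + O(n^30). (Equivalently, Faulhaber's formula gives the same leading term.)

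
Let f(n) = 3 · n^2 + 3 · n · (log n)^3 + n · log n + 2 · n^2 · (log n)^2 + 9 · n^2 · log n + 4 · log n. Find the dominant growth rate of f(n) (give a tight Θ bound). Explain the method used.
f(n) ∈ Θ(n^2 · (log n)^2)

Compare the terms by growth order. For large n, n^a · (log n)^b dominates n^a' · (log n)^b' iff a > a', or (a = a' and b > b'). Ranking the 6 terms shows the dominant one is 2 · n^2 · (log n)^2. Hence f(n) ∈ Θ(n^2 · (log n)^2).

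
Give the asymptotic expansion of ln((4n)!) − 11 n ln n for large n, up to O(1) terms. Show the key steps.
ln((4n)!) − 11 n ln n = −7 n ln n + 4(ln 4 − 1) n + (1/2) ln(2π·4n) + O(1/n)

Stirling: ln((4n)!) = 4n ln(4n) − 4n + (1/2) ln(2π·4n) + O(1/n).
Expand 4n ln(4n) = 4n (ln n + ln 4) = 4n ln n + 4n ln 4.
Subtract 11n ln n: leading term is (4 − 11) n ln n = −7 n ln n. The next term is 4n ln 4 − 4n = 4(ln 4 − 1) n. Then the (1/2) ln(2π·4n) correction.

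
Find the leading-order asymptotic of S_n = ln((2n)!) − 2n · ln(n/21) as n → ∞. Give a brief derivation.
S_n ~ 2n · (ln 42 − 1) + O(ln n)

Stirling: ln((2n)!) = 2n ln(2n) − 2n + O(ln n).
  S_n = 2n ln(2n) − 2n − 2n ln(n/21) + O(ln n)
      = 2n ln(2n) − 2n ln n + 2n ln 21 − 2n + O(ln n)
      = 2n ln 2 + 2n ln 21 − 2n + O(ln n)
      = 2n (ln 42 − 1) + O(ln n).
Numerically ln(42) − 1 ≈ 2.7377.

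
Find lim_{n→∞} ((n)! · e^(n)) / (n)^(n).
lim = ∞

Stirling: (n)! ~ sqrt(2π·n) · (n/e)^(n). Hence
  (n)! · e^(n) / (n)^(n) ~ sqrt(2π·n) = sqrt(2π) · sqrt(n) → ∞.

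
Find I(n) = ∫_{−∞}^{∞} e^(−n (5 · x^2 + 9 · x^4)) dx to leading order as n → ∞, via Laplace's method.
I(n) ~ sqrt(π/(5n))

φ(x) = 5 · x^2 + 9 · x^4 has its unique global minimum at x* = 0 (since φ'(x) = 10x + 36x^3 = 0 only at x = 0 for real x with both coefficients positive, and φ → ∞ as |x| → ∞). At x* = 0, φ(0) = 0 and φ''(0) = 10. Laplace's method then gives
  I(n) ~ sqrt(2π / (n · φ''(0))) · e^(−n φ(0)) = sqrt(2π / (10n)) = sqrt(π/(5n)).
The 9 · x^4 term contributes only at subleading order (an O(1/n) relative correction).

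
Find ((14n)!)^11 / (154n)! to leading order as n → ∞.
((14n)!)^11/(154n)! ~ ((2π·14n)^(10/2) / sqrt(11)) · 11^(−11·14n)  →  0

Write N = 14n. Stirling: N! ~ sqrt(2π N)(N/e)^N and (11N)! ~ sqrt(2π·11N)·(11N/e)^(11N).
  (N!)^11/(11N)! ~ (2π N)^(11/2) (N/e)^(11N) / [sqrt(2π·11N) (11N/e)^(11N)]
     = (2π N)^(11/2) / sqrt(2π·11N) · (N/(11N))^(11N)
     = (2π N)^((11−1)/2) / sqrt(11) · 11^(−11N).
Since 11^11 > 1, the factor 11^(−11N) decays exponentially, so the ratio → 0. Substituting N = 14n gives the stated form.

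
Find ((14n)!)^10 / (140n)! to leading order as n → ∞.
((14n)!)^10/(140n)! ~ ((2π·14n)^(9/2) / sqrt(10)) · 10^(−10·14n)  →  0

Write N = 14n. Stirling: N! ~ sqrt(2π N)(N/e)^N and (10N)! ~ sqrt(2π·10N)·(10N/e)^(10N).
  (N!)^10/(10N)! ~ (2π N)^(10/2) (N/e)^(10N) / [sqrt(2π·10N) (10N/e)^(10N)]
     = (2π N)^(10/2) / sqrt(2π·10N) · (N/(10N))^(10N)
     = (2π N)^((10−1)/2) / sqrt(10) · 10^(−10N).
Since 10^10 > 1, the factor 10^(−10N) decays exponentially, so the ratio → 0. Substituting N = 14n gives the stated form.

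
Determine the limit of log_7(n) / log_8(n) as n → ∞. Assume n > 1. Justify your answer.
lim = ln(8) / ln(7) = log_7(8)

Change of base: log_7(n) = ln n / ln 7 and log_8(n) = ln n / ln 8. The ratio is (ln n / ln 7) · (ln 8 / ln n) = ln 8 / ln 7, a constant independent of n. So the limit is ln 8 / ln 7 = log_7(8).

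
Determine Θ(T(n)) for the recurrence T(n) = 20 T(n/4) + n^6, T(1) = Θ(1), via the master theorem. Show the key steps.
T(n) = Θ(n^6)

log_4 20 ≈ 2.161. f(n) = n^6 dominates n^(log_4 20) since 6 > 2.161, and the regularity condition a·f(n/b) = 20·(n/4)^6 = (20/4096)·n^6 ≤ c·f(n) holds with c = 20/4096 ≈ 0.00488 < 1. So this is Case 3: T(n) = Θ(f(n)) = Θ(n^6).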